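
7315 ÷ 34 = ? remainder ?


7315 = 34 * 215 + 5
Check: 7310 + 5 = 7315

q = 215, r = 5


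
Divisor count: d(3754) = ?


3754 = 2^1 × 1877^1
d(3754) = (1+1) × (1+1) = 4

4 divisors


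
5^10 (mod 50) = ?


5^1 mod 50 = 5
5^2 mod 50 = 25
5^3 mod 50 = 25
5^4 mod 50 = 25
5^5 mod 50 = 25
5^6 mod 50 = 25
5^7 mod 50 = 25
5^8 mod 50 = 25
5^9 mod 50 = 25
5^10 mod 50 = 25


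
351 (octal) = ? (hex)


351 (base 8) = 233 (decimal)
233 (decimal) = E9 (base 16)


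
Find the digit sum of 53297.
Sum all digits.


5 + 3 + 2 + 9 + 7 = 26


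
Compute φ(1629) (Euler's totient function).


1629 = 3^2 × 181
Prime factors: 3, 181
φ(1629) = 1629 × (1-1/3) × (1-1/181)
= 1629 × 2/3 × 180/181 = 1080

φ(1629) = 1080


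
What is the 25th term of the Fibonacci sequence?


Sequence: 1, 1, 2, 3, 5, 8, 13, 21, 34, 55, 89, 144, 233, 377, 610, 987, 1597, 2584, 4181, 6765, 10946, 17711, 28657, 46368, 75025
F(25) = 75025


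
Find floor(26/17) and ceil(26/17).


26/17 = 1.5294
floor = 1
ceil = 2

floor = 1, ceil = 2


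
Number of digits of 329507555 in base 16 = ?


329507555 in base 16 = 13A3E2E3
Number of digits = 8

8 digits (base 16)


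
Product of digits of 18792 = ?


1 × 8 × 7 × 9 × 2 = 1008


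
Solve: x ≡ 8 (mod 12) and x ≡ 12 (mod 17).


M = 12*17 = 204
M1 = M/12 = 17, M2 = M/17 = 12
M1^(-1) mod 12 = 5, M2^(-1) mod 17 = 10
x = 8*17*5 + 12*12*10 = 2120
2120 mod 204 = 80
Check: 80 mod 12 = 8 ✓, 80 mod 17 = 12 ✓

x ≡ 80 (mod 204)


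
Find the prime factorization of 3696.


3696 / 2 = 1848
1848 / 2 = 924
924 / 2 = 462
462 / 2 = 231
231 / 3 = 77
77 / 7 = 11
11 / 11 = 1
3696 = 2^4 × 3 × 7 × 11


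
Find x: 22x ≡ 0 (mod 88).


GCD(22, 88) = 22 divides 0
Divide: 1x ≡ 0 (mod 4)
x ≡ 0 (mod 4)


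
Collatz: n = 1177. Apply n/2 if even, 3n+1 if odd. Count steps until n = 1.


1177 → 3532 → 1766 → 883 → 2650 → 1325 → 3976 → 1988 → 994 → 497 → 1492 → 746 → 373 → 1120 → 560 → 280 → 140 → 70 → 35 → 106 → 53 → 160 → 80 → 40 → 20 → 10 → 5 → 16 → 8 → 4 → 2 → 1
Total steps = 31

31 steps


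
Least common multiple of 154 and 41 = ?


GCD(154, 41) = 1
LCM = 154*41/1 = 6314/1 = 6314

LCM = 6314


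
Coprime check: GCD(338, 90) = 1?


Euclidean algorithm:
338 = 3 * 90 + 68
90 = 1 * 68 + 22
68 = 3 * 22 + 2
22 = 11 * 2 + 0
GCD(338, 90) = 2

No, not coprime (GCD = 2)


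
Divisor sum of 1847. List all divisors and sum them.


Divisors of 1847: 1, 1847
Sum = 1 + 1847 = 1848

σ(1847) = 1848


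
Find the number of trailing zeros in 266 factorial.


floor(266/5) = 53
floor(266/25) = 10
floor(266/125) = 2
Total = 65

65 trailing zeros


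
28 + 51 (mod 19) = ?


28 + 51 = 79
79 mod 19 = 3


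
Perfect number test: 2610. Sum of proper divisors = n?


Proper divisors of 2610: 1, 2, 3, 5, 6, 9, 10, 15, 18, 29, 30, 45, 58, 87, 90, 145, 174, 261, 290, 435, 522, 870, 1305
Sum = 1 + 2 + 3 + 5 + 6 + 9 + 10 + 15 + 18 + 29 + 30 + 45 + 58 + 87 + 90 + 145 + 174 + 261 + 290 + 435 + 522 + 870 + 1305 = 4410

No, 2610 is not perfect (4410 ≠ 2610)


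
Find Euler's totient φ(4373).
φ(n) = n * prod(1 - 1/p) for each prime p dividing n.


4373 = 4373
Prime factors: 4373
φ(4373) = 4373 × (1-1/4373)
= 4373 × 4372/4373 = 4372

φ(4373) = 4372


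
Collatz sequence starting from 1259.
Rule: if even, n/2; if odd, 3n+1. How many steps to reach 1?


1259 → 3778 → 1889 → 5668 → 2834 → 1417 → 4252 → 2126 → 1063 → 3190 → 1595 → 4786 → 2393 → 7180 → 3590 → 1795 → 5386 → 2693 → 8080 → 4040 → 2020 → 1010 → 505 → 1516 → 758 → 379 → 1138 → 569 → 1708 → 854 → 427 → 1282 → 641 → 1924 → 962 → 481 → 1444 → 722 → 361 → 1084 → 542 → 271 → 814 → 407 → 1222 → 611 → 1834 → 917 → 2752 → 1376 → 688 → 344 → 172 → 86 → 43 → 130 → 65 → 196 → 98 → 49 → 148 → 74 → 37 → 112 → 56 → 28 → 14 → 7 → 22 → 11 → 34 → 17 → 52 → 26 → 13 → 40 → 20 → 10 → 5 → 16 → 8 → 4 → 2 → 1
Total steps = 83

83 steps


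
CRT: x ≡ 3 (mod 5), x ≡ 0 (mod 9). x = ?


M = 5*9 = 45
M1 = M/5 = 9, M2 = M/9 = 5
M1^(-1) mod 5 = 4, M2^(-1) mod 9 = 2
x = 3*9*4 + 0*5*2 = 108
108 mod 45 = 18
Check: 18 mod 5 = 3 ✓, 18 mod 9 = 0 ✓

x ≡ 18 (mod 45)


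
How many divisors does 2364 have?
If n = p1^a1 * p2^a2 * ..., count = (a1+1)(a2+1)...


2364 = 2^2 × 3^1 × 197^1
d(2364) = (2+1) × (1+1) × (1+1) = 12

12 divisors


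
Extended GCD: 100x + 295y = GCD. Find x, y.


Tabular extended Euclidean (each row: r = 100*s + 295*t):
r=100, s=1, t=0
r=295, s=0, t=1
q=0: r=100, s=1, t=0   [100*(1) + 295*(0) = 100]
q=2: r=95, s=-2, t=1   [100*(-2) + 295*(1) = 95]
q=1: r=5, s=3, t=-1   [100*(3) + 295*(-1) = 5]
q=19: r=0, s=-59, t=20   [100*(-59) + 295*(20) = 0]
GCD = 5; from the row with r=5: x=3, y=-1
Check: 100*(3) + 295*(-1) = 300 - 295 = 5

GCD = 5, x = 3, y = -1


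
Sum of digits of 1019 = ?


1 + 0 + 1 + 9 = 11


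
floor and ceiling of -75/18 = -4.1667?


-75/18 = -4.1667
floor = -5
ceil = -4

floor = -5, ceil = -4


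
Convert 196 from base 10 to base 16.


196 (base 10) = 196 (decimal)
196 (decimal) = C4 (base 16)


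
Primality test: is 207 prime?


207 / 3 = 69 (exact division)
207 is NOT prime.

No, 207 is not prime


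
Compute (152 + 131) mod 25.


152 + 131 = 283
283 mod 25 = 8


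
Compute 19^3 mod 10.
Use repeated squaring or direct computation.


19^1 mod 10 = 9
19^2 mod 10 = 1
19^3 mod 10 = 9


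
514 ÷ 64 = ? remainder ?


514 = 64 * 8 + 2
Check: 512 + 2 = 514

q = 8, r = 2


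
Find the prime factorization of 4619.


4619 / 31 = 149
149 / 149 = 1
4619 = 31 × 149


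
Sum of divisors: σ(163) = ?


Divisors of 163: 1, 163
Sum = 1 + 163 = 164

σ(163) = 164


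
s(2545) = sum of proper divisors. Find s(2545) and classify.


Proper divisors: 1, 5, 509
Sum = 1 + 5 + 509 = 515
515 < 2545 → deficient

s(2545) = 515 (deficient)


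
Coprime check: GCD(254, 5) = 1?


Euclidean algorithm:
254 = 50 * 5 + 4
5 = 1 * 4 + 1
4 = 4 * 1 + 0
GCD(254, 5) = 1

Yes, coprime (GCD = 1)


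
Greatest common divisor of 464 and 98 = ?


464 = 4 * 98 + 72
98 = 1 * 72 + 26
72 = 2 * 26 + 20
26 = 1 * 20 + 6
20 = 3 * 6 + 2
6 = 3 * 2 + 0
GCD = 2


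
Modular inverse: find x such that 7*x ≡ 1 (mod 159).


Use the extended Euclidean algorithm on (159, 7); each row r = 159*s + 7*t:
r=159, s=1, t=0
r=7, s=0, t=1
q=22: r=5, s=1, t=-22   [159*(1) + 7*(-22) = 5]
q=1: r=2, s=-1, t=23   [159*(-1) + 7*(23) = 2]
q=2: r=1, s=3, t=-68   [159*(3) + 7*(-68) = 1]
q=2: r=0, s=-7, t=159   [159*(-7) + 7*(159) = 0]
GCD = 1 with t = -68, so 7*(-68) ≡ 1 (mod 159)
Inverse = -68 mod 159 = 91
Check: 7 * 91 = 637 ≡ 1 (mod 159)

7^(-1) ≡ 91 (mod 159)


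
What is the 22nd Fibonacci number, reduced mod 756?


F(k) mod 756 for k=1..22:
1, 1, 2, 3, 5, 8, 13, 21, 34, 55, 89, 144, 233, 377, 610, 231, 85, 316, 401, 717, 362, 323
F(22) mod 756 = 323


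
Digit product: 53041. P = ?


5 × 3 × 0 × 4 × 1 = 0


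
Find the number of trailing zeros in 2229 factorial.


floor(2229/5) = 445
floor(2229/25) = 89
floor(2229/125) = 17
floor(2229/625) = 3
Total = 554

554 trailing zeros


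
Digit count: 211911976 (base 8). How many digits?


211911976 in base 8 = 1450302450
Number of digits = 10

10 digits (base 8)


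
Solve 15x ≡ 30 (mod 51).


GCD(15, 51) = 3 divides 30
Divide: 5x ≡ 10 (mod 17)
x ≡ 2 (mod 17)


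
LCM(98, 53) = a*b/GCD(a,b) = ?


GCD(98, 53) = 1
LCM = 98*53/1 = 5194/1 = 5194

LCM = 5194


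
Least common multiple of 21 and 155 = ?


GCD(21, 155) = 1
LCM = 21*155/1 = 3255/1 = 3255

LCM = 3255


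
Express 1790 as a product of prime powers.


1790 / 2 = 895
895 / 5 = 179
179 / 179 = 1
1790 = 2 × 5 × 179


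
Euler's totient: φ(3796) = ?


3796 = 2^2 × 13 × 73
Prime factors: 2, 13, 73
φ(3796) = 3796 × (1-1/2) × (1-1/13) × (1-1/73)
= 3796 × 1/2 × 12/13 × 72/73 = 1728

φ(3796) = 1728


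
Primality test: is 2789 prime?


Check divisors up to sqrt(2789) = 52.8110
No divisors found.
2789 is prime.

Yes, 2789 is prime


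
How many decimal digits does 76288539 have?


76288539 has 8 digits in base 10
floor(log10(76288539)) + 1 = floor(7.8825) + 1 = 8

8 digits (base 10)


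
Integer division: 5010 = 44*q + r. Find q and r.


5010 = 44 * 113 + 38
Check: 4972 + 38 = 5010

q = 113, r = 38


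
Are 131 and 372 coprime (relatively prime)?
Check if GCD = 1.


Euclidean algorithm:
372 = 2 * 131 + 110
131 = 1 * 110 + 21
110 = 5 * 21 + 5
21 = 4 * 5 + 1
5 = 5 * 1 + 0
GCD(131, 372) = 1

Yes, coprime (GCD = 1)


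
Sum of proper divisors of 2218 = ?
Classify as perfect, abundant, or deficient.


Proper divisors: 1, 2, 1109
Sum = 1 + 2 + 1109 = 1112
1112 < 2218 → deficient

s(2218) = 1112 (deficient)


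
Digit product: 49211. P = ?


4 × 9 × 2 × 1 × 1 = 72


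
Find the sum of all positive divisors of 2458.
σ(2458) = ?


Divisors of 2458: 1, 2, 1229, 2458
Sum = 1 + 2 + 1229 + 2458 = 3690

σ(2458) = 3690


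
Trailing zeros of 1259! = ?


floor(1259/5) = 251
floor(1259/25) = 50
floor(1259/125) = 10
floor(1259/625) = 2
Total = 313

313 trailing zeros


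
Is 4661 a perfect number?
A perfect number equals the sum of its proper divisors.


Proper divisors of 4661: 1, 59, 79
Sum = 1 + 59 + 79 = 139

No, 4661 is not perfect (139 ≠ 4661)


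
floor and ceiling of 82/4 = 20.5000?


82/4 = 20.5000
floor = 20
ceil = 21

floor = 20, ceil = 21


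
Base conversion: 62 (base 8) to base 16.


62 (base 8) = 50 (decimal)
50 (decimal) = 32 (base 16)


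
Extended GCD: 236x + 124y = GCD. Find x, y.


Tabular extended Euclidean (each row: r = 236*s + 124*t):
r=236, s=1, t=0
r=124, s=0, t=1
q=1: r=112, s=1, t=-1   [236*(1) + 124*(-1) = 112]
q=1: r=12, s=-1, t=2   [236*(-1) + 124*(2) = 12]
q=9: r=4, s=10, t=-19   [236*(10) + 124*(-19) = 4]
q=3: r=0, s=-31, t=59   [236*(-31) + 124*(59) = 0]
GCD = 4; from the row with r=4: x=10, y=-19
Check: 236*(10) + 124*(-19) = 2360 - 2356 = 4

GCD = 4, x = 10, y = -19


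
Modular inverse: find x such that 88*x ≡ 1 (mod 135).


Use the extended Euclidean algorithm on (135, 88); each row r = 135*s + 88*t:
r=135, s=1, t=0
r=88, s=0, t=1
q=1: r=47, s=1, t=-1   [135*(1) + 88*(-1) = 47]
q=1: r=41, s=-1, t=2   [135*(-1) + 88*(2) = 41]
q=1: r=6, s=2, t=-3   [135*(2) + 88*(-3) = 6]
q=6: r=5, s=-13, t=20   [135*(-13) + 88*(20) = 5]
q=1: r=1, s=15, t=-23   [135*(15) + 88*(-23) = 1]
q=5: r=0, s=-88, t=135   [135*(-88) + 88*(135) = 0]
GCD = 1 with t = -23, so 88*(-23) ≡ 1 (mod 135)
Inverse = -23 mod 135 = 112
Check: 88 * 112 = 9856 ≡ 1 (mod 135)

88^(-1) ≡ 112 (mod 135)


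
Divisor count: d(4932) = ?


4932 = 2^2 × 3^2 × 137^1
d(4932) = (2+1) × (2+1) × (1+1) = 18

18 divisors


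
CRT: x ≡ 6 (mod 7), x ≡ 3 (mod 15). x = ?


M = 7*15 = 105
M1 = M/7 = 15, M2 = M/15 = 7
M1^(-1) mod 7 = 1, M2^(-1) mod 15 = 13
x = 6*15*1 + 3*7*13 = 363
363 mod 105 = 48
Check: 48 mod 7 = 6 ✓, 48 mod 15 = 3 ✓

x ≡ 48 (mod 105)


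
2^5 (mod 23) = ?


2^1 mod 23 = 2
2^2 mod 23 = 4
2^3 mod 23 = 8
2^4 mod 23 = 16
2^5 mod 23 = 9


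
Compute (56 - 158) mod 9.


56 - 158 = -102
-102 mod 9 = 6


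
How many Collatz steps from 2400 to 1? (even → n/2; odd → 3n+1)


2400 → 1200 → 600 → 300 → 150 → 75 → 226 → 113 → 340 → 170 → 85 → 256 → 128 → 64 → 32 → 16 → 8 → 4 → 2 → 1
Total steps = 19

19 steps


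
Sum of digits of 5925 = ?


5 + 9 + 2 + 5 = 21


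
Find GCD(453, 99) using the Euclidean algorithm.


453 = 4 * 99 + 57
99 = 1 * 57 + 42
57 = 1 * 42 + 15
42 = 2 * 15 + 12
15 = 1 * 12 + 3
12 = 4 * 3 + 0
GCD = 3


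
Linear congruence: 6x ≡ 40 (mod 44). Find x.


GCD(6, 44) = 2 divides 40
Divide: 3x ≡ 20 (mod 22)
x ≡ 14 (mod 22)


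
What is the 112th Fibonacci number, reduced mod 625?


F(k) mod 625 for k=1..112:
1, 1, 2, 3, 5, 8, 13, 21, 34, 55, 89, 144, 233, 377, 610, 362, 347, 84, 431, 515, 321, 211, 532, 118, 25, 143, 168, 311, 479, 165, 19, 184, 203, 387, 590, 352, 317, 44, 361, 405, 141, 546, 62, 608, 45, 28, 73, 101, 174, 275, 449, 99, 548, 22, 570, 592, 537, 504, 416, 295, 86, 381, 467, 223, 65, 288, 353, 16, 369, 385, 129, 514, 18, 532, 550, 457, 382, 214, 596, 185, 156, 341, 497, 213, 85, 298, 383, 56, 439, 495, 309, 179, 488, 42, 530, 572, 477, 424, 276, 75, 351, 426, 152, 578, 105, 58, 163, 221, 384, 605, 364, 344
F(112) mod 625 = 344


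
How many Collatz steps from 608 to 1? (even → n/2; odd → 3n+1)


608 → 304 → 152 → 76 → 38 → 19 → 58 → 29 → 88 → 44 → 22 → 11 → 34 → 17 → 52 → 26 → 13 → 40 → 20 → 10 → 5 → 16 → 8 → 4 → 2 → 1
Total steps = 25

25 steps


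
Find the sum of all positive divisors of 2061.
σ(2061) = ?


Divisors of 2061: 1, 3, 9, 229, 687, 2061
Sum = 1 + 3 + 9 + 229 + 687 + 2061 = 2990

σ(2061) = 2990


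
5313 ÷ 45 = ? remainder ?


5313 = 45 * 118 + 3
Check: 5310 + 3 = 5313

q = 118, r = 3


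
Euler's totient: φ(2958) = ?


2958 = 2 × 3 × 17 × 29
Prime factors: 2, 3, 17, 29
φ(2958) = 2958 × (1-1/2) × (1-1/3) × (1-1/17) × (1-1/29)
= 2958 × 1/2 × 2/3 × 16/17 × 28/29 = 896

φ(2958) = 896


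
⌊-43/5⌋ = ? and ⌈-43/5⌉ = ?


-43/5 = -8.6000
floor = -9
ceil = -8

floor = -9, ceil = -8


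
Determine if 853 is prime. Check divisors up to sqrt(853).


Check divisors up to sqrt(853) = 29.2062
No divisors found.
853 is prime.

Yes, 853 is prime


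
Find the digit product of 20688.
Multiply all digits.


2 × 0 × 6 × 8 × 8 = 0


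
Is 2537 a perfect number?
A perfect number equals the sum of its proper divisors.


Proper divisors of 2537: 1, 43, 59
Sum = 1 + 43 + 59 = 103

No, 2537 is not perfect (103 ≠ 2537)


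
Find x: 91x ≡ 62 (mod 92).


GCD(91, 92) = 1, unique solution
a^(-1) mod 92 = 91
x = 91 * 62 mod 92 = 30

x ≡ 30 (mod 92)


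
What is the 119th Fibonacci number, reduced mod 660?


F(k) mod 660 for k=1..119:
1, 1, 2, 3, 5, 8, 13, 21, 34, 55, 89, 144, 233, 377, 610, 327, 277, 604, 221, 165, 386, 551, 277, 168, 445, 613, 398, 351, 89, 440, 529, 309, 178, 487, 5, 492, 497, 329, 166, 495, 1, 496, 497, 333, 170, 503, 13, 516, 529, 385, 254, 639, 233, 212, 445, 657, 442, 439, 221, 0, 221, 221, 442, 3, 445, 448, 233, 21, 254, 275, 529, 144, 13, 157, 170, 327, 497, 164, 1, 165, 166, 331, 497, 168, 5, 173, 178, 351, 529, 220, 89, 309, 398, 47, 445, 492, 277, 109, 386, 495, 221, 56, 277, 333, 610, 283, 233, 516, 89, 605, 34, 639, 13, 652, 5, 657, 2, 659, 1
F(119) mod 660 = 1


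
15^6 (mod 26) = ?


15^1 mod 26 = 15
15^2 mod 26 = 17
15^3 mod 26 = 21
15^4 mod 26 = 3
15^5 mod 26 = 19
15^6 mod 26 = 25


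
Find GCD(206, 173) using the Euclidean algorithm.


206 = 1 * 173 + 33
173 = 5 * 33 + 8
33 = 4 * 8 + 1
8 = 8 * 1 + 0
GCD = 1


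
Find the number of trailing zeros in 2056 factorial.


floor(2056/5) = 411
floor(2056/25) = 82
floor(2056/125) = 16
floor(2056/625) = 3
Total = 512

512 trailing zeros


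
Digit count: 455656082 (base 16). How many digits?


455656082 in base 16 = 1B28C292
Number of digits = 8

8 digits (base 16)


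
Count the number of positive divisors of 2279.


2279 = 43^1 × 53^1
d(2279) = (1+1) × (1+1) = 4

4 divisors


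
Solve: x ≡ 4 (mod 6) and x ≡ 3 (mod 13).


M = 6*13 = 78
M1 = M/6 = 13, M2 = M/13 = 6
M1^(-1) mod 6 = 1, M2^(-1) mod 13 = 11
x = 4*13*1 + 3*6*11 = 250
250 mod 78 = 16
Check: 16 mod 6 = 4 ✓, 16 mod 13 = 3 ✓

x ≡ 16 (mod 78)


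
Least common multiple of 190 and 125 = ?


GCD(190, 125) = 5
LCM = 190*125/5 = 23750/5 = 4750

LCM = 4750


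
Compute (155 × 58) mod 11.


155 × 58 = 8990
8990 mod 11 = 3


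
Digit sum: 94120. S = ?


9 + 4 + 1 + 2 + 0 = 16


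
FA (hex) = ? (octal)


FA (base 16) = 250 (decimal)
250 (decimal) = 372 (base 8)


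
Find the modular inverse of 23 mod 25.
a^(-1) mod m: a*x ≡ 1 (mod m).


Use the extended Euclidean algorithm on (25, 23); each row r = 25*s + 23*t:
r=25, s=1, t=0
r=23, s=0, t=1
q=1: r=2, s=1, t=-1   [25*(1) + 23*(-1) = 2]
q=11: r=1, s=-11, t=12   [25*(-11) + 23*(12) = 1]
q=2: r=0, s=23, t=-25   [25*(23) + 23*(-25) = 0]
GCD = 1 with t = 12, so 23*(12) ≡ 1 (mod 25)
Inverse = 12 mod 25 = 12
Check: 23 * 12 = 276 ≡ 1 (mod 25)

23^(-1) ≡ 12 (mod 25)


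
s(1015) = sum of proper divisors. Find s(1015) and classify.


Proper divisors: 1, 5, 7, 29, 35, 145, 203
Sum = 1 + 5 + 7 + 29 + 35 + 145 + 203 = 425
425 < 1015 → deficient

s(1015) = 425 (deficient)


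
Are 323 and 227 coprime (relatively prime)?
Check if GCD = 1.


Euclidean algorithm:
323 = 1 * 227 + 96
227 = 2 * 96 + 35
96 = 2 * 35 + 26
35 = 1 * 26 + 9
26 = 2 * 9 + 8
9 = 1 * 8 + 1
8 = 8 * 1 + 0
GCD(323, 227) = 1

Yes, coprime (GCD = 1)


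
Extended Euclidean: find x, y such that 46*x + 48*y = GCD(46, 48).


Tabular extended Euclidean (each row: r = 46*s + 48*t):
r=46, s=1, t=0
r=48, s=0, t=1
q=0: r=46, s=1, t=0   [46*(1) + 48*(0) = 46]
q=1: r=2, s=-1, t=1   [46*(-1) + 48*(1) = 2]
q=23: r=0, s=24, t=-23   [46*(24) + 48*(-23) = 0]
GCD = 2; from the row with r=2: x=-1, y=1
Check: 46*(-1) + 48*(1) = -46 + 48 = 2

GCD = 2, x = -1, y = 1


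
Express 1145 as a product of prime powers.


1145 / 5 = 229
229 / 229 = 1
1145 = 5 × 229


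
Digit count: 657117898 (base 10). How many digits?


657117898 has 9 digits in base 10
floor(log10(657117898)) + 1 = floor(8.8176) + 1 = 9

9 digits (base 10)


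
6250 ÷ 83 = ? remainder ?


6250 = 83 * 75 + 25
Check: 6225 + 25 = 6250

q = 75, r = 25


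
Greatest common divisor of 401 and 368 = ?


401 = 1 * 368 + 33
368 = 11 * 33 + 5
33 = 6 * 5 + 3
5 = 1 * 3 + 2
3 = 1 * 2 + 1
2 = 2 * 1 + 0
GCD = 1


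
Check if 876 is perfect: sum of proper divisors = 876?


Proper divisors of 876: 1, 2, 3, 4, 6, 12, 73, 146, 219, 292, 438
Sum = 1 + 2 + 3 + 4 + 6 + 12 + 73 + 146 + 219 + 292 + 438 = 1196

No, 876 is not perfect (1196 ≠ 876)


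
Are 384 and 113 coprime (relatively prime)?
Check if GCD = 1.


Euclidean algorithm:
384 = 3 * 113 + 45
113 = 2 * 45 + 23
45 = 1 * 23 + 22
23 = 1 * 22 + 1
22 = 22 * 1 + 0
GCD(384, 113) = 1

Yes, coprime (GCD = 1)


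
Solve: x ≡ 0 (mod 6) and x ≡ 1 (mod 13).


M = 6*13 = 78
M1 = M/6 = 13, M2 = M/13 = 6
M1^(-1) mod 6 = 1, M2^(-1) mod 13 = 11
x = 0*13*1 + 1*6*11 = 66
66 mod 78 = 66
Check: 66 mod 6 = 0 ✓, 66 mod 13 = 1 ✓

x ≡ 66 (mod 78)


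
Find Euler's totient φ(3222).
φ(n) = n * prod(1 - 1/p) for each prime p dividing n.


3222 = 2 × 3^2 × 179
Prime factors: 2, 3, 179
φ(3222) = 3222 × (1-1/2) × (1-1/3) × (1-1/179)
= 3222 × 1/2 × 2/3 × 178/179 = 1068

φ(3222) = 1068


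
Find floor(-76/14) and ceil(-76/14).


-76/14 = -5.4286
floor = -6
ceil = -5

floor = -6, ceil = -5


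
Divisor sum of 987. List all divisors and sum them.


Divisors of 987: 1, 3, 7, 21, 47, 141, 329, 987
Sum = 1 + 3 + 7 + 21 + 47 + 141 + 329 + 987 = 1536

σ(987) = 1536


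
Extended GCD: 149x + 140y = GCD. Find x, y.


Tabular extended Euclidean (each row: r = 149*s + 140*t):
r=149, s=1, t=0
r=140, s=0, t=1
q=1: r=9, s=1, t=-1   [149*(1) + 140*(-1) = 9]
q=15: r=5, s=-15, t=16   [149*(-15) + 140*(16) = 5]
q=1: r=4, s=16, t=-17   [149*(16) + 140*(-17) = 4]
q=1: r=1, s=-31, t=33   [149*(-31) + 140*(33) = 1]
q=4: r=0, s=140, t=-149   [149*(140) + 140*(-149) = 0]
GCD = 1; from the row with r=1: x=-31, y=33
Check: 149*(-31) + 140*(33) = -4619 + 4620 = 1

GCD = 1, x = -31, y = 33


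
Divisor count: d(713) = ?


713 = 23^1 × 31^1
d(713) = (1+1) × (1+1) = 4

4 divisors


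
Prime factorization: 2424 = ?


2424 / 2 = 1212
1212 / 2 = 606
606 / 2 = 303
303 / 3 = 101
101 / 101 = 1
2424 = 2^3 × 3 × 101


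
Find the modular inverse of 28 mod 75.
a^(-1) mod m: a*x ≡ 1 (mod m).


Use the extended Euclidean algorithm on (75, 28); each row r = 75*s + 28*t:
r=75, s=1, t=0
r=28, s=0, t=1
q=2: r=19, s=1, t=-2   [75*(1) + 28*(-2) = 19]
q=1: r=9, s=-1, t=3   [75*(-1) + 28*(3) = 9]
q=2: r=1, s=3, t=-8   [75*(3) + 28*(-8) = 1]
q=9: r=0, s=-28, t=75   [75*(-28) + 28*(75) = 0]
GCD = 1 with t = -8, so 28*(-8) ≡ 1 (mod 75)
Inverse = -8 mod 75 = 67
Check: 28 * 67 = 1876 ≡ 1 (mod 75)

28^(-1) ≡ 67 (mod 75)


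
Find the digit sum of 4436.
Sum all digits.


4 + 4 + 3 + 6 = 17


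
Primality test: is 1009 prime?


Check divisors up to sqrt(1009) = 31.7648
No divisors found.
1009 is prime.

Yes, 1009 is prime


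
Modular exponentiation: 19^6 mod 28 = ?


19^1 mod 28 = 19
19^2 mod 28 = 25
19^3 mod 28 = 27
19^4 mod 28 = 9
19^5 mod 28 = 3
19^6 mod 28 = 1


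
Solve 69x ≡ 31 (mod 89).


GCD(69, 89) = 1, unique solution
a^(-1) mod 89 = 40
x = 40 * 31 mod 89 = 83

x ≡ 83 (mod 89)


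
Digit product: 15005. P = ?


1 × 5 × 0 × 0 × 5 = 0


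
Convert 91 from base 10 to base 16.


91 (base 10) = 91 (decimal)
91 (decimal) = 5B (base 16)


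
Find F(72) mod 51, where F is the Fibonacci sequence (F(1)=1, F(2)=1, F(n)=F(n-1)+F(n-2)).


F(k) mod 51 for k=1..72:
1, 1, 2, 3, 5, 8, 13, 21, 34, 4, 38, 42, 29, 20, 49, 18, 16, 34, 50, 33, 32, 14, 46, 9, 4, 13, 17, 30, 47, 26, 22, 48, 19, 16, 35, 0, 35, 35, 19, 3, 22, 25, 47, 21, 17, 38, 4, 42, 46, 37, 32, 18, 50, 17, 16, 33, 49, 31, 29, 9, 38, 47, 34, 30, 13, 43, 5, 48, 2, 50, 1, 0
F(72) mod 51 = 0


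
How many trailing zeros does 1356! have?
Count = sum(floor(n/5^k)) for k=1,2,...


floor(1356/5) = 271
floor(1356/25) = 54
floor(1356/125) = 10
floor(1356/625) = 2
Total = 337

337 trailing zeros


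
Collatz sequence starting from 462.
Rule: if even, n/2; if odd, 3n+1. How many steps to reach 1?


462 → 231 → 694 → 347 → 1042 → 521 → 1564 → 782 → 391 → 1174 → 587 → 1762 → 881 → 2644 → 1322 → 661 → 1984 → 992 → 496 → 248 → 124 → 62 → 31 → 94 → 47 → 142 → 71 → 214 → 107 → 322 → 161 → 484 → 242 → 121 → 364 → 182 → 91 → 274 → 137 → 412 → 206 → 103 → 310 → 155 → 466 → 233 → 700 → 350 → 175 → 526 → 263 → 790 → 395 → 1186 → 593 → 1780 → 890 → 445 → 1336 → 668 → 334 → 167 → 502 → 251 → 754 → 377 → 1132 → 566 → 283 → 850 → 425 → 1276 → 638 → 319 → 958 → 479 → 1438 → 719 → 2158 → 1079 → 3238 → 1619 → 4858 → 2429 → 7288 → 3644 → 1822 → 911 → 2734 → 1367 → 4102 → 2051 → 6154 → 3077 → 9232 → 4616 → 2308 → 1154 → 577 → 1732 → 866 → 433 → 1300 → 650 → 325 → 976 → 488 → 244 → 122 → 61 → 184 → 92 → 46 → 23 → 70 → 35 → 106 → 53 → 160 → 80 → 40 → 20 → 10 → 5 → 16 → 8 → 4 → 2 → 1
Total steps = 128

128 steps


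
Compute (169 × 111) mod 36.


169 × 111 = 18759
18759 mod 36 = 3


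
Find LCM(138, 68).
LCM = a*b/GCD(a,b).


GCD(138, 68) = 2
LCM = 138*68/2 = 9384/2 = 4692

LCM = 4692


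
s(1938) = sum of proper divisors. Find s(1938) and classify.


Proper divisors: 1, 2, 3, 6, 17, 19, 34, 38, 51, 57, 102, 114, 323, 646, 969
Sum = 1 + 2 + 3 + 6 + 17 + 19 + 34 + 38 + 51 + 57 + 102 + 114 + 323 + 646 + 969 = 2382
2382 > 1938 → abundant

s(1938) = 2382 (abundant)


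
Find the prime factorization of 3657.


3657 / 3 = 1219
1219 / 23 = 53
53 / 53 = 1
3657 = 3 × 23 × 53


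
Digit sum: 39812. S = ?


3 + 9 + 8 + 1 + 2 = 23


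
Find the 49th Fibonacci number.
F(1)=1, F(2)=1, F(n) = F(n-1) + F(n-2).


Sequence: 1, 1, 2, 3, 5, 8, 13, 21, 34, 55, 89, 144, 233, 377, 610, 987, 1597, 2584, 4181, 6765, 10946, 17711, 28657, 46368, 75025, 121393, 196418, 317811, 514229, 832040, 1346269, 2178309, 3524578, 5702887, 9227465, 14930352, 24157817, 39088169, 63245986, 102334155, 165580141, 267914296, 433494437, 701408733, 1134903170, 1836311903, 2971215073, 4807526976, 7778742049
F(49) = 7778742049


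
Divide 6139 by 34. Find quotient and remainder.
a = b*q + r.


6139 = 34 * 180 + 19
Check: 6120 + 19 = 6139

q = 180, r = 19


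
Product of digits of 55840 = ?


5 × 5 × 8 × 4 × 0 = 0


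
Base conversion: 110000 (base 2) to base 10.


110000 (base 2) = 48 (decimal)
48 (decimal) = 48 (base 10)


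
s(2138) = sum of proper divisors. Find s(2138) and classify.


Proper divisors: 1, 2, 1069
Sum = 1 + 2 + 1069 = 1072
1072 < 2138 → deficient

s(2138) = 1072 (deficient)


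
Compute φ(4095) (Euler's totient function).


4095 = 3^2 × 5 × 7 × 13
Prime factors: 3, 5, 7, 13
φ(4095) = 4095 × (1-1/3) × (1-1/5) × (1-1/7) × (1-1/13)
= 4095 × 2/3 × 4/5 × 6/7 × 12/13 = 1728

φ(4095) = 1728


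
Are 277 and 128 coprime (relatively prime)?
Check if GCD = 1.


Euclidean algorithm:
277 = 2 * 128 + 21
128 = 6 * 21 + 2
21 = 10 * 2 + 1
2 = 2 * 1 + 0
GCD(277, 128) = 1

Yes, coprime (GCD = 1)


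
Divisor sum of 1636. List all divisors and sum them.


Divisors of 1636: 1, 2, 4, 409, 818, 1636
Sum = 1 + 2 + 4 + 409 + 818 + 1636 = 2870

σ(1636) = 2870


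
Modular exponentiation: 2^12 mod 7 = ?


2^1 mod 7 = 2
2^2 mod 7 = 4
2^3 mod 7 = 1
2^4 mod 7 = 2
2^5 mod 7 = 4
2^6 mod 7 = 1
2^7 mod 7 = 2
2^8 mod 7 = 4
2^9 mod 7 = 1
2^10 mod 7 = 2
2^11 mod 7 = 4
2^12 mod 7 = 1


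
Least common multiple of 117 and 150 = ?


GCD(117, 150) = 3
LCM = 117*150/3 = 17550/3 = 5850

LCM = 5850


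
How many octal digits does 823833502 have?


823833502 in base 8 = 6106531636
Number of digits = 10

10 digits (base 8)


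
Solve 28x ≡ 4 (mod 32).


GCD(28, 32) = 4 divides 4
Divide: 7x ≡ 1 (mod 8)
x ≡ 7 (mod 8)


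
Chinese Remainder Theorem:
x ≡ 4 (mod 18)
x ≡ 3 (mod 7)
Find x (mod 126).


M = 18*7 = 126
M1 = M/18 = 7, M2 = M/7 = 18
M1^(-1) mod 18 = 13, M2^(-1) mod 7 = 2
x = 4*7*13 + 3*18*2 = 472
472 mod 126 = 94
Check: 94 mod 18 = 4 ✓, 94 mod 7 = 3 ✓

x ≡ 94 (mod 126)


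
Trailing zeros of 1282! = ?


floor(1282/5) = 256
floor(1282/25) = 51
floor(1282/125) = 10
floor(1282/625) = 2
Total = 319

319 trailing zeros


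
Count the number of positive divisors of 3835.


3835 = 5^1 × 13^1 × 59^1
d(3835) = (1+1) × (1+1) × (1+1) = 8

8 divisors


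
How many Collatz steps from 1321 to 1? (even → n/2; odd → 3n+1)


1321 → 3964 → 1982 → 991 → 2974 → 1487 → 4462 → 2231 → 6694 → 3347 → 10042 → 5021 → 15064 → 7532 → 3766 → 1883 → 5650 → 2825 → 8476 → 4238 → 2119 → 6358 → 3179 → 9538 → 4769 → 14308 → 7154 → 3577 → 10732 → 5366 → 2683 → 8050 → 4025 → 12076 → 6038 → 3019 → 9058 → 4529 → 13588 → 6794 → 3397 → 10192 → 5096 → 2548 → 1274 → 637 → 1912 → 956 → 478 → 239 → 718 → 359 → 1078 → 539 → 1618 → 809 → 2428 → 1214 → 607 → 1822 → 911 → 2734 → 1367 → 4102 → 2051 → 6154 → 3077 → 9232 → 4616 → 2308 → 1154 → 577 → 1732 → 866 → 433 → 1300 → 650 → 325 → 976 → 488 → 244 → 122 → 61 → 184 → 92 → 46 → 23 → 70 → 35 → 106 → 53 → 160 → 80 → 40 → 20 → 10 → 5 → 16 → 8 → 4 → 2 → 1
Total steps = 101

101 steps


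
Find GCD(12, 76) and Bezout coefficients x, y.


Tabular extended Euclidean (each row: r = 12*s + 76*t):
r=12, s=1, t=0
r=76, s=0, t=1
q=0: r=12, s=1, t=0   [12*(1) + 76*(0) = 12]
q=6: r=4, s=-6, t=1   [12*(-6) + 76*(1) = 4]
q=3: r=0, s=19, t=-3   [12*(19) + 76*(-3) = 0]
GCD = 4; from the row with r=4: x=-6, y=1
Check: 12*(-6) + 76*(1) = -72 + 76 = 4

GCD = 4, x = -6, y = 1


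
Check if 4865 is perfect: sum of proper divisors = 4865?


Proper divisors of 4865: 1, 5, 7, 35, 139, 695, 973
Sum = 1 + 5 + 7 + 35 + 139 + 695 + 973 = 1855

No, 4865 is not perfect (1855 ≠ 4865)


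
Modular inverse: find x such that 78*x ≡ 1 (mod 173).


Use the extended Euclidean algorithm on (173, 78); each row r = 173*s + 78*t:
r=173, s=1, t=0
r=78, s=0, t=1
q=2: r=17, s=1, t=-2   [173*(1) + 78*(-2) = 17]
q=4: r=10, s=-4, t=9   [173*(-4) + 78*(9) = 10]
q=1: r=7, s=5, t=-11   [173*(5) + 78*(-11) = 7]
q=1: r=3, s=-9, t=20   [173*(-9) + 78*(20) = 3]
q=2: r=1, s=23, t=-51   [173*(23) + 78*(-51) = 1]
q=3: r=0, s=-78, t=173   [173*(-78) + 78*(173) = 0]
GCD = 1 with t = -51, so 78*(-51) ≡ 1 (mod 173)
Inverse = -51 mod 173 = 122
Check: 78 * 122 = 9516 ≡ 1 (mod 173)

78^(-1) ≡ 122 (mod 173)


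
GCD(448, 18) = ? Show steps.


448 = 24 * 18 + 16
18 = 1 * 16 + 2
16 = 8 * 2 + 0
GCD = 2


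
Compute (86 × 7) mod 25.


86 × 7 = 602
602 mod 25 = 2


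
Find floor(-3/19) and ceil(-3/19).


-3/19 = -0.1579
floor = -1
ceil = 0

floor = -1, ceil = 0


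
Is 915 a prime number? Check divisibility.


915 / 3 = 305 (exact division)
915 is NOT prime.

No, 915 is not prime


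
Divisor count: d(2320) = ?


2320 = 2^4 × 5^1 × 29^1
d(2320) = (4+1) × (1+1) × (1+1) = 20

20 divisors


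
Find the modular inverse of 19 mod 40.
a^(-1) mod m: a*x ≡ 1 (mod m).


Use the extended Euclidean algorithm on (40, 19); each row r = 40*s + 19*t:
r=40, s=1, t=0
r=19, s=0, t=1
q=2: r=2, s=1, t=-2   [40*(1) + 19*(-2) = 2]
q=9: r=1, s=-9, t=19   [40*(-9) + 19*(19) = 1]
q=2: r=0, s=19, t=-40   [40*(19) + 19*(-40) = 0]
GCD = 1 with t = 19, so 19*(19) ≡ 1 (mod 40)
Inverse = 19 mod 40 = 19
Check: 19 * 19 = 361 ≡ 1 (mod 40)

19^(-1) ≡ 19 (mod 40)


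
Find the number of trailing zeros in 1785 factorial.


floor(1785/5) = 357
floor(1785/25) = 71
floor(1785/125) = 14
floor(1785/625) = 2
Total = 444

444 trailing zeros


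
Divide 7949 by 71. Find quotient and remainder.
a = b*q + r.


7949 = 71 * 111 + 68
Check: 7881 + 68 = 7949

q = 111, r = 68


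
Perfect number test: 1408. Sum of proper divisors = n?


Proper divisors of 1408: 1, 2, 4, 8, 11, 16, 22, 32, 44, 64, 88, 128, 176, 352, 704
Sum = 1 + 2 + 4 + 8 + 11 + 16 + 22 + 32 + 44 + 64 + 88 + 128 + 176 + 352 + 704 = 1652

No, 1408 is not perfect (1652 ≠ 1408)


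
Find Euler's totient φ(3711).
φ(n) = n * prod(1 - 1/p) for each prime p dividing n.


3711 = 3 × 1237
Prime factors: 3, 1237
φ(3711) = 3711 × (1-1/3) × (1-1/1237)
= 3711 × 2/3 × 1236/1237 = 2472

φ(3711) = 2472


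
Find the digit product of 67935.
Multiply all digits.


6 × 7 × 9 × 3 × 5 = 5670


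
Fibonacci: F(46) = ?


Sequence: 1, 1, 2, 3, 5, 8, 13, 21, 34, 55, 89, 144, 233, 377, 610, 987, 1597, 2584, 4181, 6765, 10946, 17711, 28657, 46368, 75025, 121393, 196418, 317811, 514229, 832040, 1346269, 2178309, 3524578, 5702887, 9227465, 14930352, 24157817, 39088169, 63245986, 102334155, 165580141, 267914296, 433494437, 701408733, 1134903170, 1836311903
F(46) = 1836311903


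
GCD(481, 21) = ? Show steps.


481 = 22 * 21 + 19
21 = 1 * 19 + 2
19 = 9 * 2 + 1
2 = 2 * 1 + 0
GCD = 1


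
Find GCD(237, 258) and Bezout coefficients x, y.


Tabular extended Euclidean (each row: r = 237*s + 258*t):
r=237, s=1, t=0
r=258, s=0, t=1
q=0: r=237, s=1, t=0   [237*(1) + 258*(0) = 237]
q=1: r=21, s=-1, t=1   [237*(-1) + 258*(1) = 21]
q=11: r=6, s=12, t=-11   [237*(12) + 258*(-11) = 6]
q=3: r=3, s=-37, t=34   [237*(-37) + 258*(34) = 3]
q=2: r=0, s=86, t=-79   [237*(86) + 258*(-79) = 0]
GCD = 3; from the row with r=3: x=-37, y=34
Check: 237*(-37) + 258*(34) = -8769 + 8772 = 3

GCD = 3, x = -37, y = 34


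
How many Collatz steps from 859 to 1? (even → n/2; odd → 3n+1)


859 → 2578 → 1289 → 3868 → 1934 → 967 → 2902 → 1451 → 4354 → 2177 → 6532 → 3266 → 1633 → 4900 → 2450 → 1225 → 3676 → 1838 → 919 → 2758 → 1379 → 4138 → 2069 → 6208 → 3104 → 1552 → 776 → 388 → 194 → 97 → 292 → 146 → 73 → 220 → 110 → 55 → 166 → 83 → 250 → 125 → 376 → 188 → 94 → 47 → 142 → 71 → 214 → 107 → 322 → 161 → 484 → 242 → 121 → 364 → 182 → 91 → 274 → 137 → 412 → 206 → 103 → 310 → 155 → 466 → 233 → 700 → 350 → 175 → 526 → 263 → 790 → 395 → 1186 → 593 → 1780 → 890 → 445 → 1336 → 668 → 334 → 167 → 502 → 251 → 754 → 377 → 1132 → 566 → 283 → 850 → 425 → 1276 → 638 → 319 → 958 → 479 → 1438 → 719 → 2158 → 1079 → 3238 → 1619 → 4858 → 2429 → 7288 → 3644 → 1822 → 911 → 2734 → 1367 → 4102 → 2051 → 6154 → 3077 → 9232 → 4616 → 2308 → 1154 → 577 → 1732 → 866 → 433 → 1300 → 650 → 325 → 976 → 488 → 244 → 122 → 61 → 184 → 92 → 46 → 23 → 70 → 35 → 106 → 53 → 160 → 80 → 40 → 20 → 10 → 5 → 16 → 8 → 4 → 2 → 1
Total steps = 147

147 steps


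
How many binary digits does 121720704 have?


121720704 in base 2 = 111010000010100111110000000
Number of digits = 27

27 digits (base 2)


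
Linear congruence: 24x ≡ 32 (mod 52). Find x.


GCD(24, 52) = 4 divides 32
Divide: 6x ≡ 8 (mod 13)
x ≡ 10 (mod 13)


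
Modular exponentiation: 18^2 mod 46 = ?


18^1 mod 46 = 18
18^2 mod 46 = 2


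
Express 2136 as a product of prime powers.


2136 / 2 = 1068
1068 / 2 = 534
534 / 2 = 267
267 / 3 = 89
89 / 89 = 1
2136 = 2^3 × 3 × 89


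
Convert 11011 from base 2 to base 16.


11011 (base 2) = 27 (decimal)
27 (decimal) = 1B (base 16)


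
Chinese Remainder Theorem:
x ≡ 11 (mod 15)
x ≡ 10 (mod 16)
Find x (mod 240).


M = 15*16 = 240
M1 = M/15 = 16, M2 = M/16 = 15
M1^(-1) mod 15 = 1, M2^(-1) mod 16 = 15
x = 11*16*1 + 10*15*15 = 2426
2426 mod 240 = 26
Check: 26 mod 15 = 11 ✓, 26 mod 16 = 10 ✓

x ≡ 26 (mod 240)


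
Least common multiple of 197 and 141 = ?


GCD(197, 141) = 1
LCM = 197*141/1 = 27777/1 = 27777

LCM = 27777


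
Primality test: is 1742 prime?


1742 / 2 = 871 (exact division)
1742 is NOT prime.

No, 1742 is not prime


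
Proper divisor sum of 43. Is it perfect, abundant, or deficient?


Proper divisors: 1
Sum = 1 = 1
1 < 43 → deficient

s(43) = 1 (deficient)


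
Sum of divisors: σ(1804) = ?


Divisors of 1804: 1, 2, 4, 11, 22, 41, 44, 82, 164, 451, 902, 1804
Sum = 1 + 2 + 4 + 11 + 22 + 41 + 44 + 82 + 164 + 451 + 902 + 1804 = 3528

σ(1804) = 3528


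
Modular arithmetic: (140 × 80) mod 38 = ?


140 × 80 = 11200
11200 mod 38 = 28


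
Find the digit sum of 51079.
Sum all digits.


5 + 1 + 0 + 7 + 9 = 22


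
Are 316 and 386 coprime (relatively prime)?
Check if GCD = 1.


Euclidean algorithm:
386 = 1 * 316 + 70
316 = 4 * 70 + 36
70 = 1 * 36 + 34
36 = 1 * 34 + 2
34 = 17 * 2 + 0
GCD(316, 386) = 2

No, not coprime (GCD = 2)


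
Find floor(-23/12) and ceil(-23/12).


-23/12 = -1.9167
floor = -2
ceil = -1

floor = -2, ceil = -1


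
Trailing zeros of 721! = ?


floor(721/5) = 144
floor(721/25) = 28
floor(721/125) = 5
floor(721/625) = 1
Total = 178

178 trailing zeros


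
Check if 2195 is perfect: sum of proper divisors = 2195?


Proper divisors of 2195: 1, 5, 439
Sum = 1 + 5 + 439 = 445

No, 2195 is not perfect (445 ≠ 2195)


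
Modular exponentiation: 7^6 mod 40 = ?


7^1 mod 40 = 7
7^2 mod 40 = 9
7^3 mod 40 = 23
7^4 mod 40 = 1
7^5 mod 40 = 7
7^6 mod 40 = 9


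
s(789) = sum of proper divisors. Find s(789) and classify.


Proper divisors: 1, 3, 263
Sum = 1 + 3 + 263 = 267
267 < 789 → deficient

s(789) = 267 (deficient)


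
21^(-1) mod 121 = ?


Use the extended Euclidean algorithm on (121, 21); each row r = 121*s + 21*t:
r=121, s=1, t=0
r=21, s=0, t=1
q=5: r=16, s=1, t=-5   [121*(1) + 21*(-5) = 16]
q=1: r=5, s=-1, t=6   [121*(-1) + 21*(6) = 5]
q=3: r=1, s=4, t=-23   [121*(4) + 21*(-23) = 1]
q=5: r=0, s=-21, t=121   [121*(-21) + 21*(121) = 0]
GCD = 1 with t = -23, so 21*(-23) ≡ 1 (mod 121)
Inverse = -23 mod 121 = 98
Check: 21 * 98 = 2058 ≡ 1 (mod 121)

21^(-1) ≡ 98 (mod 121)


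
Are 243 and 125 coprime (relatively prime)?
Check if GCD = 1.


Euclidean algorithm:
243 = 1 * 125 + 118
125 = 1 * 118 + 7
118 = 16 * 7 + 6
7 = 1 * 6 + 1
6 = 6 * 1 + 0
GCD(243, 125) = 1

Yes, coprime (GCD = 1)


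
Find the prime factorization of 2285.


2285 / 5 = 457
457 / 457 = 1
2285 = 5 × 457


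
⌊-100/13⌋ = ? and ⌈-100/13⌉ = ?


-100/13 = -7.6923
floor = -8
ceil = -7

floor = -8, ceil = -7


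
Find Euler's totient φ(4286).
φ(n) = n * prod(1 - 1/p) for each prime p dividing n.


4286 = 2 × 2143
Prime factors: 2, 2143
φ(4286) = 4286 × (1-1/2) × (1-1/2143)
= 4286 × 1/2 × 2142/2143 = 2142

φ(4286) = 2142


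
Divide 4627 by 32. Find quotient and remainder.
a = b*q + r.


4627 = 32 * 144 + 19
Check: 4608 + 19 = 4627

q = 144, r = 19


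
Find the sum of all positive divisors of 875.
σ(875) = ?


Divisors of 875: 1, 5, 7, 25, 35, 125, 175, 875
Sum = 1 + 5 + 7 + 25 + 35 + 125 + 175 + 875 = 1248

σ(875) = 1248


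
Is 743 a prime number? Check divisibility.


Check divisors up to sqrt(743) = 27.2580
No divisors found.
743 is prime.

Yes, 743 is prime


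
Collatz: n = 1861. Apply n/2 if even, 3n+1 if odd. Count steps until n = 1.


1861 → 5584 → 2792 → 1396 → 698 → 349 → 1048 → 524 → 262 → 131 → 394 → 197 → 592 → 296 → 148 → 74 → 37 → 112 → 56 → 28 → 14 → 7 → 22 → 11 → 34 → 17 → 52 → 26 → 13 → 40 → 20 → 10 → 5 → 16 → 8 → 4 → 2 → 1
Total steps = 37

37 steps


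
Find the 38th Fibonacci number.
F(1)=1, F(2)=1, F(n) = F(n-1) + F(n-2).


Sequence: 1, 1, 2, 3, 5, 8, 13, 21, 34, 55, 89, 144, 233, 377, 610, 987, 1597, 2584, 4181, 6765, 10946, 17711, 28657, 46368, 75025, 121393, 196418, 317811, 514229, 832040, 1346269, 2178309, 3524578, 5702887, 9227465, 14930352, 24157817, 39088169
F(38) = 39088169


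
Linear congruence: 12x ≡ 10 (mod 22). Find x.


GCD(12, 22) = 2 divides 10
Divide: 6x ≡ 5 (mod 11)
x ≡ 10 (mod 11)


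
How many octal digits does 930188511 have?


930188511 in base 8 = 6734306337
Number of digits = 10

10 digits (base 8)


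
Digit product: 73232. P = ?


7 × 3 × 2 × 3 × 2 = 252


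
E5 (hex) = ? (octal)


E5 (base 16) = 229 (decimal)
229 (decimal) = 345 (base 8)


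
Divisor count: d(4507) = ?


4507 = 4507^1
d(4507) = (1+1) = 2

2 divisors


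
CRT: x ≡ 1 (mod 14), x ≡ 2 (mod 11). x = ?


M = 14*11 = 154
M1 = M/14 = 11, M2 = M/11 = 14
M1^(-1) mod 14 = 9, M2^(-1) mod 11 = 4
x = 1*11*9 + 2*14*4 = 211
211 mod 154 = 57
Check: 57 mod 14 = 1 ✓, 57 mod 11 = 2 ✓

x ≡ 57 (mod 154)


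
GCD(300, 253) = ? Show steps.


300 = 1 * 253 + 47
253 = 5 * 47 + 18
47 = 2 * 18 + 11
18 = 1 * 11 + 7
11 = 1 * 7 + 4
7 = 1 * 4 + 3
4 = 1 * 3 + 1
3 = 3 * 1 + 0
GCD = 1


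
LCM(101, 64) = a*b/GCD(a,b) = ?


GCD(101, 64) = 1
LCM = 101*64/1 = 6464/1 = 6464

LCM = 6464


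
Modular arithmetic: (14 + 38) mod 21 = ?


14 + 38 = 52
52 mod 21 = 10


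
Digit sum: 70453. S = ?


7 + 0 + 4 + 5 + 3 = 19


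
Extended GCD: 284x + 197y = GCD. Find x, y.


Tabular extended Euclidean (each row: r = 284*s + 197*t):
r=284, s=1, t=0
r=197, s=0, t=1
q=1: r=87, s=1, t=-1   [284*(1) + 197*(-1) = 87]
q=2: r=23, s=-2, t=3   [284*(-2) + 197*(3) = 23]
q=3: r=18, s=7, t=-10   [284*(7) + 197*(-10) = 18]
q=1: r=5, s=-9, t=13   [284*(-9) + 197*(13) = 5]
q=3: r=3, s=34, t=-49   [284*(34) + 197*(-49) = 3]
q=1: r=2, s=-43, t=62   [284*(-43) + 197*(62) = 2]
q=1: r=1, s=77, t=-111   [284*(77) + 197*(-111) = 1]
q=2: r=0, s=-197, t=284   [284*(-197) + 197*(284) = 0]
GCD = 1; from the row with r=1: x=77, y=-111
Check: 284*(77) + 197*(-111) = 21868 - 21867 = 1

GCD = 1, x = 77, y = -111
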